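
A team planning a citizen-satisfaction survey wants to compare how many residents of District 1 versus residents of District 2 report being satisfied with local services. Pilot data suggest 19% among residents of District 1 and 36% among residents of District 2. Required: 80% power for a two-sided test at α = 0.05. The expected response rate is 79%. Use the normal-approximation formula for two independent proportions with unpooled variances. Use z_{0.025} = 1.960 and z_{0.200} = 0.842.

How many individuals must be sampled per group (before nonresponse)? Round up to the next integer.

n = (z_{α/2} + z_β)² · [p₁(1−p₁) + p₂(1−p₂)] / (p₁ − p₂)²
  = (1.960 + 0.842)² · (0.19·0.81 + 0.36·0.64) / (-0.17)²
  = (2.802)² · (0.1539 + 0.2304) / 0.0289
  = 7.8512 · 0.3843 / 0.0289
  = 104.40
Adjust for 79% response: 104.40 / 0.79 = 132.15.
Round up → n = 133 per group.

n = 133 per group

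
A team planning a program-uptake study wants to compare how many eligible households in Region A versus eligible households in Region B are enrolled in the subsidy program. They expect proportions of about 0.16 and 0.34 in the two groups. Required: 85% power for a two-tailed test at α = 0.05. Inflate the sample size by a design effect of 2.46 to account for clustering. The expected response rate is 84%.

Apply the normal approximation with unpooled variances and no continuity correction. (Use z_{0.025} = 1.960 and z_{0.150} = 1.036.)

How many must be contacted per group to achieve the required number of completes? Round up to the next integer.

n = 292 per group

n = (z_{α/2} + z_β)² · [p₁(1−p₁) + p₂(1−p₂)] / (p₁ − p₂)²
  = (1.960 + 1.036)² · (0.16·0.84 + 0.34·0.66) / (-0.18)²
  = (2.996)² · (0.1344 + 0.2244) / 0.0324
  = 8.9760 · 0.3588 / 0.0324
  = 99.40
Design effect: 2.46 × 99.40 = 244.53.
Adjust for 84% response: 244.53 / 0.84 = 291.10.
Round up → n = 292 per group.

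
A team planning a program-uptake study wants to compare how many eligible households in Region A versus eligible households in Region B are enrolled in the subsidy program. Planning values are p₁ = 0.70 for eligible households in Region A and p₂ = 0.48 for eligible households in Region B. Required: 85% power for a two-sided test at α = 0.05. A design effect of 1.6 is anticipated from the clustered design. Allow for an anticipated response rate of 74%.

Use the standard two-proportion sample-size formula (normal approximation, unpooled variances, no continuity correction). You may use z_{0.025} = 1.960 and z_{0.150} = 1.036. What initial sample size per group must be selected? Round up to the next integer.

n = (z_{α/2} + z_β)² · [p₁(1−p₁) + p₂(1−p₂)] / (p₁ − p₂)²
  = (1.960 + 1.036)² · (0.70·0.30 + 0.48·0.52) / (0.22)²
  = (2.996)² · (0.2100 + 0.2496) / 0.0484
  = 8.9760 · 0.4596 / 0.0484
  = 85.24
Design effect: 1.6 × 85.24 = 136.38.
Adjust for 74% response: 136.38 / 0.74 = 184.29.
Round up → n = 185 per group.

n = 185 per group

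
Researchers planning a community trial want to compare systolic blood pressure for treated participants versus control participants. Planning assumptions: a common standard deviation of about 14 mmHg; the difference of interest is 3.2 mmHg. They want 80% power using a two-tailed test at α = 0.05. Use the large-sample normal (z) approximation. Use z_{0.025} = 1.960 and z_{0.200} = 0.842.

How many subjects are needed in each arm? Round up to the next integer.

n = 301 per group

n = (z_{α/2} + z_β)² · (σ₁² + σ₂²) / δ²
  = (1.960 + 0.842)² · (2·14² = 392) / 3.2²
  = 7.8512 · 392 / 10.24
  = 300.55
Round up → n = 301 per group.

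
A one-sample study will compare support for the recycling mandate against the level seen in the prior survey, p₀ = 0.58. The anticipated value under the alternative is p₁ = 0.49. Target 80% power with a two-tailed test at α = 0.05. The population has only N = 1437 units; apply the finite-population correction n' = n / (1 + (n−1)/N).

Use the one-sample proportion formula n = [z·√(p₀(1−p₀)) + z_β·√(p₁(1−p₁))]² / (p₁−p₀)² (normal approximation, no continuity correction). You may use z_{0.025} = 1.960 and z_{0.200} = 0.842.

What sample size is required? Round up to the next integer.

n = [z_{α/2}·√(p₀q₀) + z_β·√(p₁q₁)]² / (p₁ − p₀)²
  = [1.960·√(0.58·0.42) + 0.842·√(0.49·0.51)]² / (-0.09)²
  = [1.960·0.4936 + 0.842·0.4999]² / 0.0081
  = [1.3883]² / 0.0081
  = 237.94
Finite-population correction (N = 1437): 237.94 / (1 + (237.94 − 1)/1437) = 204.26.
Round up → n = 205.

n = 205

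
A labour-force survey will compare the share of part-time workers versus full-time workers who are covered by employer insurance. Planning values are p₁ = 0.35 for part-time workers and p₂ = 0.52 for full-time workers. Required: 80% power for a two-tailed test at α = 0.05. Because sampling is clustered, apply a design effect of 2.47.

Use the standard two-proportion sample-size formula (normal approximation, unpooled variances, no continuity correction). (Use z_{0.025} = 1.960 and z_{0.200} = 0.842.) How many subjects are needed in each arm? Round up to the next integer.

n = 321 per group

n = (z_{α/2} + z_β)² · [p₁(1−p₁) + p₂(1−p₂)] / (p₁ − p₂)²
  = (1.960 + 0.842)² · (0.35·0.65 + 0.52·0.48) / (-0.17)²
  = (2.802)² · (0.2275 + 0.2496) / 0.0289
  = 7.8512 · 0.4771 / 0.0289
  = 129.61
Design effect: 2.47 × 129.61 = 320.14.
Round up → n = 321 per group.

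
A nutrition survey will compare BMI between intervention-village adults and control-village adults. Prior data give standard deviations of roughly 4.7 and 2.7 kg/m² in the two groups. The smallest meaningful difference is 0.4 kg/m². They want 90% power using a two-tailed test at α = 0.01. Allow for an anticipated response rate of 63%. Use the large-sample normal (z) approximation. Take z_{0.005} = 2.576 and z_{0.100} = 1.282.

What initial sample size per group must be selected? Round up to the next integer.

n = 4339 per group

n = (z_{α/2} + z_β)² · (σ₁² + σ₂²) / δ²
  = (2.576 + 1.282)² · (4.7² + 2.7² = 29.38) / 0.4²
  = 14.8842 · 29.38 / 0.16
  = 2733.10
Adjust for 63% response: 2733.10 / 0.63 = 4338.26.
Round up → n = 4339 per group.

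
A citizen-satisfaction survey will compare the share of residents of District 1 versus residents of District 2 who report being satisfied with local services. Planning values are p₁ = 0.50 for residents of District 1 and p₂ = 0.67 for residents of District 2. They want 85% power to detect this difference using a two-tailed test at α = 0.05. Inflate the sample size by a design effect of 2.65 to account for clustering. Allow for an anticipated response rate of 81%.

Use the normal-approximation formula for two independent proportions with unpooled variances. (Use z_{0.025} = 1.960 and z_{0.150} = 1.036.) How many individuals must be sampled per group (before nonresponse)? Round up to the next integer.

n = (z_{α/2} + z_β)² · [p₁(1−p₁) + p₂(1−p₂)] / (p₁ − p₂)²
  = (1.960 + 1.036)² · (0.50·0.50 + 0.67·0.33) / (-0.17)²
  = (2.996)² · (0.2500 + 0.2211) / 0.0289
  = 8.9760 · 0.4711 / 0.0289
  = 146.32
Design effect: 2.65 × 146.32 = 387.74.
Adjust for 81% response: 387.74 / 0.81 = 478.70.
Round up → n = 479 per group.

n = 479 per group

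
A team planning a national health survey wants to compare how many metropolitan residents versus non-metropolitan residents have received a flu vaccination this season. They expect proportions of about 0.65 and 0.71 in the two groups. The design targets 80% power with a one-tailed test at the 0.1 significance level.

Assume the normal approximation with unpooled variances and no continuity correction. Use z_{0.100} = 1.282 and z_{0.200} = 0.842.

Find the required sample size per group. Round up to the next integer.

n = 544 per group

n = (z_α + z_β)² · [p₁(1−p₁) + p₂(1−p₂)] / (p₁ − p₂)²
  = (1.282 + 0.842)² · (0.65·0.35 + 0.71·0.29) / (-0.06)²
  = (2.124)² · (0.2275 + 0.2059) / 0.0036
  = 4.5114 · 0.4334 / 0.0036
  = 543.12
Round up → n = 544 per group.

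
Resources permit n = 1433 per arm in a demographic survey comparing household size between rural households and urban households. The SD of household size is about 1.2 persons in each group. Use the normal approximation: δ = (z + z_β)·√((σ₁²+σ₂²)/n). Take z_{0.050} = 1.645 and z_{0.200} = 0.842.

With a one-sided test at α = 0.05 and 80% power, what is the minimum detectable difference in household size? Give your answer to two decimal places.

Minimum detectable difference ≈ 0.11 persons

δ = (z_α + z_β) · √((σ₁²+σ₂²)/n)
  = (1.645 + 0.842) · √(2.88/1433)
  = 2.487 · √0.00201
  = 2.487 · 0.0448
  = 0.1115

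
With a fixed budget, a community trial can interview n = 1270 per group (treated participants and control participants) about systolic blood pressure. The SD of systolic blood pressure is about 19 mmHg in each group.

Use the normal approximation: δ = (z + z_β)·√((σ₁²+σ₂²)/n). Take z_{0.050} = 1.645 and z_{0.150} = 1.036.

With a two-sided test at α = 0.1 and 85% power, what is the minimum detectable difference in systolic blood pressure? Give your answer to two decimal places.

Minimum detectable difference ≈ 2.02 mmHg

δ = (z_{α/2} + z_β) · √((σ₁²+σ₂²)/n)
  = (1.645 + 1.036) · √(722/1270)
  = 2.681 · √0.5685
  = 2.681 · 0.7540
  = 2.0215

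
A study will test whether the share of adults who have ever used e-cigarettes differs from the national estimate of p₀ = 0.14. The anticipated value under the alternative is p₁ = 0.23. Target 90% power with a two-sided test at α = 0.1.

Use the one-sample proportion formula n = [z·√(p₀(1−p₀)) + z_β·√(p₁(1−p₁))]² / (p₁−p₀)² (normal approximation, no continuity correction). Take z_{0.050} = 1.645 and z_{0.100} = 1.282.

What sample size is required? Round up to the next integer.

n = 153

n = [z_{α/2}·√(p₀q₀) + z_β·√(p₁q₁)]² / (p₁ − p₀)²
  = [1.645·√(0.14·0.86) + 1.282·√(0.23·0.77)]² / (0.09)²
  = [1.645·0.3470 + 1.282·0.4208]² / 0.0081
  = [1.1103]² / 0.0081
  = 152.19
Round up → n = 153.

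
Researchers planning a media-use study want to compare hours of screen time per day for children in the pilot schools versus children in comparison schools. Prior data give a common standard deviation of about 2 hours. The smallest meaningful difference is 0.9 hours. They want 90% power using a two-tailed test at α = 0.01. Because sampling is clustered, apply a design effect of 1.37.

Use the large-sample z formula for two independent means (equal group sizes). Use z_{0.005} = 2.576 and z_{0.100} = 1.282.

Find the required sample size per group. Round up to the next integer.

n = (z_{α/2} + z_β)² · (σ₁² + σ₂²) / δ²
  = (2.576 + 1.282)² · (2·2² = 8) / 0.9²
  = 14.8842 · 8 / 0.81
  = 147.00
Design effect: 1.37 × 147.00 = 201.40.
Round up → n = 202 per group.

n = 202 per group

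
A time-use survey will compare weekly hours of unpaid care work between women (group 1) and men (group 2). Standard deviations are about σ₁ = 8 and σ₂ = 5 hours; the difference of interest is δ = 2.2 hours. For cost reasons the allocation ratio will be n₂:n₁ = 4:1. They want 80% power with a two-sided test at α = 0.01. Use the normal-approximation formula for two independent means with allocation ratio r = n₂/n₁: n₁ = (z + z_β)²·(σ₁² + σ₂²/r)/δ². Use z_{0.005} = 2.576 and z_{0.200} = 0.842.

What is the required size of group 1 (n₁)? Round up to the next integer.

n₁ = (z_{α/2} + z_β)² · (σ₁² + σ₂²/r) / δ²
   = (2.576 + 0.842)² · (8² + 5²/4) / 2.2²
   = 11.6827 · (64 + 6.25) / 4.84
   = 11.6827 · 70.25 / 4.84
   = 169.57
Round up → n₁ = 170; n₂ = r·n₁ = 4 × 170 = 680.

n₁ = 170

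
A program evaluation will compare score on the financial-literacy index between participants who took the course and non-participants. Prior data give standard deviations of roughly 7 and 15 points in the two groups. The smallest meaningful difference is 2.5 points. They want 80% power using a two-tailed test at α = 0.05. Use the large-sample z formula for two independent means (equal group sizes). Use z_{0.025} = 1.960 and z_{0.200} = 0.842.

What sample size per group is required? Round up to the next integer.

n = 345 per group

n = (z_{α/2} + z_β)² · (σ₁² + σ₂²) / δ²
  = (1.960 + 0.842)² · (7² + 15² = 274) / 2.5²
  = 7.8512 · 274 / 6.25
  = 344.20
Round up → n = 345 per group.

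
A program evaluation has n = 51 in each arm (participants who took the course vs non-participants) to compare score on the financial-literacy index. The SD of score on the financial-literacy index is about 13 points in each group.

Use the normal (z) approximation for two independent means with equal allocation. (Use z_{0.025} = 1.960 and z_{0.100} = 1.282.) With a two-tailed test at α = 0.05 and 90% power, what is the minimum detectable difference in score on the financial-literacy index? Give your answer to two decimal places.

Minimum detectable difference ≈ 8.35 points

δ = (z_{α/2} + z_β) · √((σ₁²+σ₂²)/n)
  = (1.960 + 1.282) · √(338/51)
  = 3.242 · √6.6275
  = 3.242 · 2.5744
  = 8.3462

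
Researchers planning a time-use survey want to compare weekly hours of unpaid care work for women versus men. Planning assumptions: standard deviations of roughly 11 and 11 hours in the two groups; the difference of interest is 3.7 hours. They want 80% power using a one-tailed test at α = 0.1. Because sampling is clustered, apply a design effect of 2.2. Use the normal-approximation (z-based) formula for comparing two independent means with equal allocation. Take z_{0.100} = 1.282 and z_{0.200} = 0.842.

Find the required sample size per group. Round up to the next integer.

n = (z_α + z_β)² · (σ₁² + σ₂²) / δ²
  = (1.282 + 0.842)² · (11² + 11² = 242) / 3.7²
  = 4.5114 · 242 / 13.69
  = 79.75
Design effect: 2.2 × 79.75 = 175.45.
Round up → n = 176 per group.

n = 176 per group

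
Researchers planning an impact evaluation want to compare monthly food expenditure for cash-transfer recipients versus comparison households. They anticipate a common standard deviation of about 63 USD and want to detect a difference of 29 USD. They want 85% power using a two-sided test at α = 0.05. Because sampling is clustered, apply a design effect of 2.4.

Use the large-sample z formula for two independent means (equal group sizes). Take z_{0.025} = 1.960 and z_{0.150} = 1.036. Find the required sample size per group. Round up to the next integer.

n = 204 per group

n = (z_{α/2} + z_β)² · (σ₁² + σ₂²) / δ²
  = (1.960 + 1.036)² · (2·63² = 7938) / 29²
  = 8.9760 · 7938 / 841
  = 84.72
Design effect: 2.4 × 84.72 = 203.33.
Round up → n = 204 per group.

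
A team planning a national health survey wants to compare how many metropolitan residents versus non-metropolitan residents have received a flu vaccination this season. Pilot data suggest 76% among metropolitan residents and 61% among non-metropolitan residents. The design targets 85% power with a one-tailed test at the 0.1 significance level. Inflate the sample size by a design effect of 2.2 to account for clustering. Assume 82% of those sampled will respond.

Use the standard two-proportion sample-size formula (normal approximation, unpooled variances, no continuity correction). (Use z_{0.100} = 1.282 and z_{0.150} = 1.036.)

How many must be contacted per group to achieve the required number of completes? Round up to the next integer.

n = 270 per group

n = (z_α + z_β)² · [p₁(1−p₁) + p₂(1−p₂)] / (p₁ − p₂)²
  = (1.282 + 1.036)² · (0.76·0.24 + 0.61·0.39) / (0.15)²
  = (2.318)² · (0.1824 + 0.2379) / 0.0225
  = 5.3731 · 0.4203 / 0.0225
  = 100.37
Design effect: 2.2 × 100.37 = 220.81.
Adjust for 82% response: 220.81 / 0.82 = 269.29.
Round up → n = 270 per group.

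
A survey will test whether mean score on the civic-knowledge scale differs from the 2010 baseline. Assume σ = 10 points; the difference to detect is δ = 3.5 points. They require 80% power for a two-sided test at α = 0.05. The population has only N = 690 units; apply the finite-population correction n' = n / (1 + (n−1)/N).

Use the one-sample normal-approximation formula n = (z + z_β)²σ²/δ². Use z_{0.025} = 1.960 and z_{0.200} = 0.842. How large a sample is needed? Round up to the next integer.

n = 59

n = (z_{α/2} + z_β)² · σ² / δ²
  = (1.960 + 0.842)² · 10² / 3.5²
  = 7.8512 · 100 / 12.25
  = 64.09
Finite-population correction (N = 690): 64.09 / (1 + (64.09 − 1)/690) = 58.72.
Round up → n = 59.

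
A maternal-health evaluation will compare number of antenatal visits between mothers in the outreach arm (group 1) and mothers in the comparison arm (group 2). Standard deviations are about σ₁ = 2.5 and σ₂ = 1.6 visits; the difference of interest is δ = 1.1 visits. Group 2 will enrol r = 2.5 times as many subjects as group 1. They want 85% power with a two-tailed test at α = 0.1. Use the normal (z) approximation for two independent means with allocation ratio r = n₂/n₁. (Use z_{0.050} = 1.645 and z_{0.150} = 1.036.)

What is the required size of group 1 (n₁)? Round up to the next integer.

n₁ = (z_{α/2} + z_β)² · (σ₁² + σ₂²/r) / δ²
   = (1.645 + 1.036)² · (2.5² + 1.6²/2.5) / 1.1²
   = 7.1878 · (6.25 + 1.024) / 1.21
   = 7.1878 · 7.274 / 1.21
   = 43.21
Round up → n₁ = 44; n₂ = r·n₁ = 2.5 × 44 = 110.

n₁ = 44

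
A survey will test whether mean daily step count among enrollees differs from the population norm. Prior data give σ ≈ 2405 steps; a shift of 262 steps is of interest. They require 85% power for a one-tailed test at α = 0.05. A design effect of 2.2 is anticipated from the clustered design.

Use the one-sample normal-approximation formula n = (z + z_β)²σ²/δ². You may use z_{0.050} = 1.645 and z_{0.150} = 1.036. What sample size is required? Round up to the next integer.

n = (z_α + z_β)² · σ² / δ²
  = (1.645 + 1.036)² · 2405² / 262²
  = 7.1878 · 5784025 / 68644
  = 605.65
Design effect: 2.2 × 605.65 = 1332.43.
Round up → n = 1333.

n = 1333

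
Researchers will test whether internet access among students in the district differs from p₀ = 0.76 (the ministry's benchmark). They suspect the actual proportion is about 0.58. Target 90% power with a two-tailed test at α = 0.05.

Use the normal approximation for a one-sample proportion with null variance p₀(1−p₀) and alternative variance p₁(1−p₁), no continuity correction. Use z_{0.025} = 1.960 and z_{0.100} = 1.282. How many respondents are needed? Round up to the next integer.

n = [z_{α/2}·√(p₀q₀) + z_β·√(p₁q₁)]² / (p₁ − p₀)²
  = [1.960·√(0.76·0.24) + 1.282·√(0.58·0.42)]² / (-0.18)²
  = [1.960·0.4271 + 1.282·0.4936]² / 0.0324
  = [1.4698]² / 0.0324
  = 66.68
Round up → n = 67.

n = 67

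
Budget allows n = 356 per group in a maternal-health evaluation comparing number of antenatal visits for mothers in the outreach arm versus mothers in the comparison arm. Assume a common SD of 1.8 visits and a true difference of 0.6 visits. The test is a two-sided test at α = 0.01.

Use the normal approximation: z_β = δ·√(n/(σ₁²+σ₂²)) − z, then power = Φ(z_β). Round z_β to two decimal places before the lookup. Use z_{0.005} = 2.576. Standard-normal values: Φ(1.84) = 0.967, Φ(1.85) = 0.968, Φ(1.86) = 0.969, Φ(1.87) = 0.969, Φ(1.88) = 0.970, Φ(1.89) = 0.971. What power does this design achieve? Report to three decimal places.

Power ≈ 0.969

z_β = δ·√(n/(σ₁²+σ₂²)) − z_{α/2}
    = 0.6 · √(356/6.48) − 2.576
    = 0.6 · 7.41204 − 2.576
    = 4.4472 − 2.576 = 1.8712 → 1.87
Power = Φ(1.87) = 0.969.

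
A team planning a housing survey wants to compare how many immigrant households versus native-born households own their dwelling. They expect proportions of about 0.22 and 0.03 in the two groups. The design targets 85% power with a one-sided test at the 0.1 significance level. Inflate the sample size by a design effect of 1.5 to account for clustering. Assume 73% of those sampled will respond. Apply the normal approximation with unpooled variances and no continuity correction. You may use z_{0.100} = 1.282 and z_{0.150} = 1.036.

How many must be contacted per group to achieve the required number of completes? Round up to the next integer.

n = 62 per group

n = (z_α + z_β)² · [p₁(1−p₁) + p₂(1−p₂)] / (p₁ − p₂)²
  = (1.282 + 1.036)² · (0.22·0.78 + 0.03·0.97) / (0.19)²
  = (2.318)² · (0.1716 + 0.0291) / 0.0361
  = 5.3731 · 0.2007 / 0.0361
  = 29.87
Design effect: 1.5 × 29.87 = 44.81.
Adjust for 73% response: 44.81 / 0.73 = 61.38.
Round up → n = 62 per group.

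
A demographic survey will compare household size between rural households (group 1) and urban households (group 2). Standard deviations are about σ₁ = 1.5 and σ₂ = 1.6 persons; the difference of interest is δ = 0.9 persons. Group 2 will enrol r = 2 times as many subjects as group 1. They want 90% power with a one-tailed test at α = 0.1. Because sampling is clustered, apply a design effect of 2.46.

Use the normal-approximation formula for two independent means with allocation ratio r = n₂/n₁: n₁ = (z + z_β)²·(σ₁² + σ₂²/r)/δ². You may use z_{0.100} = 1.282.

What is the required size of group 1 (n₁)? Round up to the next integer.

n₁ = 71

n₁ = (z_α + z_β)² · (σ₁² + σ₂²/r) / δ²
   = (1.282 + 1.282)² · (1.5² + 1.6²/2) / 0.9²
   = 6.5741 · (2.25 + 1.28) / 0.81
   = 6.5741 · 3.53 / 0.81
   = 28.65
Design effect: 2.46 × 28.65 = 70.48.
Round up → n₁ = 71; n₂ = r·n₁ = 2 × 71 = 142.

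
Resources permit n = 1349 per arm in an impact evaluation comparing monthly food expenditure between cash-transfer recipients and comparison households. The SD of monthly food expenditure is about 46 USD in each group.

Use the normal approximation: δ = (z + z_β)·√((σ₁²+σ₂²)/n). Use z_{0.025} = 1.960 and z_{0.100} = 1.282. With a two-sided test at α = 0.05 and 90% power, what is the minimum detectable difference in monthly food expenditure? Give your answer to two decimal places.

δ = (z_{α/2} + z_β) · √((σ₁²+σ₂²)/n)
  = (1.960 + 1.282) · √(4232/1349)
  = 3.242 · √3.1371
  = 3.242 · 1.7712
  = 5.7422

Minimum detectable difference ≈ 5.74 USD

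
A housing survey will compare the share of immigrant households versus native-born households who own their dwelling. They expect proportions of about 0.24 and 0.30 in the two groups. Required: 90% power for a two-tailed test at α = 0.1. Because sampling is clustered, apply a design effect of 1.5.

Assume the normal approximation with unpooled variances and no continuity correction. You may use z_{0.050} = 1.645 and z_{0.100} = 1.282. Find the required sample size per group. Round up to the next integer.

n = (z_{α/2} + z_β)² · [p₁(1−p₁) + p₂(1−p₂)] / (p₁ − p₂)²
  = (1.645 + 1.282)² · (0.24·0.76 + 0.30·0.70) / (-0.06)²
  = (2.927)² · (0.1824 + 0.2100) / 0.0036
  = 8.5673 · 0.3924 / 0.0036
  = 933.84
Design effect: 1.5 × 933.84 = 1400.76.
Round up → n = 1401 per group.

n = 1401 per group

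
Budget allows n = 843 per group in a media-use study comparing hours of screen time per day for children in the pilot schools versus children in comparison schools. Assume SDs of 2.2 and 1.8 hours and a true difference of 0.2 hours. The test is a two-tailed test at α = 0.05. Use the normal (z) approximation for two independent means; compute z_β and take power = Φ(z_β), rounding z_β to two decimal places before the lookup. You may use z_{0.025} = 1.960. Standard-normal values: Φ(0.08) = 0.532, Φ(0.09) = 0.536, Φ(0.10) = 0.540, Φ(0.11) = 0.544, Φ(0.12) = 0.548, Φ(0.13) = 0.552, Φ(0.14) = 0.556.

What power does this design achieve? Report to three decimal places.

z_β = δ·√(n/(σ₁²+σ₂²)) − z_{α/2}
    = 0.2 · √(843/8.08) − 1.960
    = 0.2 · 10.21429 − 1.960
    = 2.0429 − 1.960 = 0.0829 → 0.08
Power = Φ(0.08) = 0.532.

Power ≈ 0.532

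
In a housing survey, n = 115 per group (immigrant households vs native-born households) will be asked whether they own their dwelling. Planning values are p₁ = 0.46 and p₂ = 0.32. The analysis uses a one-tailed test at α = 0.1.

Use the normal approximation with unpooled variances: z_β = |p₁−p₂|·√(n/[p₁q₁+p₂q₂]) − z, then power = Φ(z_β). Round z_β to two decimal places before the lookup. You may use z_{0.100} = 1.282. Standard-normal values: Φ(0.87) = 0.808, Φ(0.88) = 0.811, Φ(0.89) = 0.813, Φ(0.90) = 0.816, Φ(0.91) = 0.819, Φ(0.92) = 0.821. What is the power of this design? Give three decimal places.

z_β = |p₁−p₂|·√(n/[p₁q₁+p₂q₂]) − z_α
    = 0.14 · √(115/0.4660) − 1.282
    = 0.14 · 15.7093 − 1.282
    = 2.1993 − 1.282 = 0.9173 → 0.92
Power = Φ(0.92) = 0.821.

Power ≈ 0.821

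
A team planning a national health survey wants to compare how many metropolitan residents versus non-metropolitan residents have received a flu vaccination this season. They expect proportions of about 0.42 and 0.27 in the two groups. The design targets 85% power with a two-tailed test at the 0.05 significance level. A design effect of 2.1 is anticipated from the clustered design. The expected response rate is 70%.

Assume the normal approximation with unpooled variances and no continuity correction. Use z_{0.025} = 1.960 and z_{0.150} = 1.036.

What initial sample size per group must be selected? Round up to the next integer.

n = (z_{α/2} + z_β)² · [p₁(1−p₁) + p₂(1−p₂)] / (p₁ − p₂)²
  = (1.960 + 1.036)² · (0.42·0.58 + 0.27·0.73) / (0.15)²
  = (2.996)² · (0.2436 + 0.1971) / 0.0225
  = 8.9760 · 0.4407 / 0.0225
  = 175.81
Design effect: 2.1 × 175.81 = 369.20.
Adjust for 70% response: 369.20 / 0.70 = 527.43.
Round up → n = 528 per group.

n = 528 per group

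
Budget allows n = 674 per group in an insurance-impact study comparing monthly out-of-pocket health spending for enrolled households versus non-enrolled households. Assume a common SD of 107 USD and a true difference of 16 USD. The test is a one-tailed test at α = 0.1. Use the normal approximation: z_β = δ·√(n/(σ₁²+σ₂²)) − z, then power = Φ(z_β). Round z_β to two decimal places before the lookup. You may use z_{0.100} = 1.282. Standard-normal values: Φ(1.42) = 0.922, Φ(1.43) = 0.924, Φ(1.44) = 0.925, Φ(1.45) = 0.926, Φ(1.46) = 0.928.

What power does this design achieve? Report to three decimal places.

Power ≈ 0.928

z_β = δ·√(n/(σ₁²+σ₂²)) − z_α
    = 16 · √(674/22898) − 1.282
    = 16 · 0.17157 − 1.282
    = 2.7451 − 1.282 = 1.4631 → 1.46
Power = Φ(1.46) = 0.928.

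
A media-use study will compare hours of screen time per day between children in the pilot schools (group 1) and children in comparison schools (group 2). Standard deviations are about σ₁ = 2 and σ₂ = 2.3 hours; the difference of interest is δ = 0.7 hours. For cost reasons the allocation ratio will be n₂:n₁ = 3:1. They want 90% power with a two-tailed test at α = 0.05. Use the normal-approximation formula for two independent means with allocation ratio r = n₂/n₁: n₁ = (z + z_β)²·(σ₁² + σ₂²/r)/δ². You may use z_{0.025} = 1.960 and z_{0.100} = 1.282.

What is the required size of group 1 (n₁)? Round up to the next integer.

n₁ = (z_{α/2} + z_β)² · (σ₁² + σ₂²/r) / δ²
   = (1.960 + 1.282)² · (2² + 2.3²/3) / 0.7²
   = 10.5106 · (4 + 1.7633) / 0.49
   = 10.5106 · 5.7633 / 0.49
   = 123.62
Round up → n₁ = 124; n₂ = r·n₁ = 3 × 124 = 372.

n₁ = 124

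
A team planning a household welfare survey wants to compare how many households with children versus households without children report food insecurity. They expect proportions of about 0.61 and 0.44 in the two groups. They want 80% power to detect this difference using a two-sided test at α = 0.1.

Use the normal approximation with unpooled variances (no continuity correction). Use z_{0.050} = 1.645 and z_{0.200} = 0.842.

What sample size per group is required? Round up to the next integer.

n = 104 per group

n = (z_{α/2} + z_β)² · [p₁(1−p₁) + p₂(1−p₂)] / (p₁ − p₂)²
  = (1.645 + 0.842)² · (0.61·0.39 + 0.44·0.56) / (0.17)²
  = (2.487)² · (0.2379 + 0.2464) / 0.0289
  = 6.1852 · 0.4843 / 0.0289
  = 103.65
Round up → n = 104 per group.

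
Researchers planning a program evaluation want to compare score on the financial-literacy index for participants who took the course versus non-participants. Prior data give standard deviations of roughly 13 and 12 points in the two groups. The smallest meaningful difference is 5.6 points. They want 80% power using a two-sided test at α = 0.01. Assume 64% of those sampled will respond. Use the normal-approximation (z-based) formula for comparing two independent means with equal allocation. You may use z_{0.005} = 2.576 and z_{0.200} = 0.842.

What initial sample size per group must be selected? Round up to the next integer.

n = 183 per group

n = (z_{α/2} + z_β)² · (σ₁² + σ₂²) / δ²
  = (2.576 + 0.842)² · (13² + 12² = 313) / 5.6²
  = 11.6827 · 313 / 31.36
  = 116.60
Adjust for 64% response: 116.60 / 0.64 = 182.19.
Round up → n = 183 per group.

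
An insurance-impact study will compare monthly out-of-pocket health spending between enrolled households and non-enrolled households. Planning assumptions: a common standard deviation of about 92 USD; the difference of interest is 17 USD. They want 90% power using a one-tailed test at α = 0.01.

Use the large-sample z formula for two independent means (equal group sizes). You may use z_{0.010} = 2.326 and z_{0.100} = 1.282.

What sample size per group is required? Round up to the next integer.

n = (z_α + z_β)² · (σ₁² + σ₂²) / δ²
  = (2.326 + 1.282)² · (2·92² = 16928) / 17²
  = 13.0177 · 16928 / 289
  = 762.50
Round up → n = 763 per group.

n = 763 per group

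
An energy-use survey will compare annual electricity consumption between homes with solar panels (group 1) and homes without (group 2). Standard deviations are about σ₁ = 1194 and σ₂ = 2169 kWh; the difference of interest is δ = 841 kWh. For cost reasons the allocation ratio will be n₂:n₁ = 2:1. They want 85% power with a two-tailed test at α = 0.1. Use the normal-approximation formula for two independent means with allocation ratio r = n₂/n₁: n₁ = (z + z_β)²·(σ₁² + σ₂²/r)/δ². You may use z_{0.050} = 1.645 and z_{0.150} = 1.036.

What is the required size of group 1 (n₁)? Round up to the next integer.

n₁ = (z_{α/2} + z_β)² · (σ₁² + σ₂²/r) / δ²
   = (1.645 + 1.036)² · (1194² + 2169²/2) / 841²
   = 7.1878 · (1425636 + 2352280.5) / 707281
   = 7.1878 · 3777916.5 / 707281
   = 38.39
Round up → n₁ = 39; n₂ = r·n₁ = 2 × 39 = 78.

n₁ = 39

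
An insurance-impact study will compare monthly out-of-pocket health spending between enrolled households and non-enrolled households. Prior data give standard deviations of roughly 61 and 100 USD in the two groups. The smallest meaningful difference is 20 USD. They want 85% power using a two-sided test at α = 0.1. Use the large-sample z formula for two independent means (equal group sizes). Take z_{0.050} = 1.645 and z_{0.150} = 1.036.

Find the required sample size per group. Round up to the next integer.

n = (z_{α/2} + z_β)² · (σ₁² + σ₂²) / δ²
  = (1.645 + 1.036)² · (61² + 100² = 13721) / 20²
  = 7.1878 · 13721 / 400
  = 246.56
Round up → n = 247 per group.

n = 247 per group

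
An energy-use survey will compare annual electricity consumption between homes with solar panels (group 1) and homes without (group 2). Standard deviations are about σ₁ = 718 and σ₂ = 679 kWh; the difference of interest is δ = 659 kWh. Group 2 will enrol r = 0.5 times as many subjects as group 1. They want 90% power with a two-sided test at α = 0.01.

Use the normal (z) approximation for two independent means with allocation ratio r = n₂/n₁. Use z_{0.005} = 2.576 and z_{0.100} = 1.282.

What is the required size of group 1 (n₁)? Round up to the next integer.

n₁ = (z_{α/2} + z_β)² · (σ₁² + σ₂²/r) / δ²
   = (2.576 + 1.282)² · (718² + 679²/0.5) / 659²
   = 14.8842 · (515524 + 922082) / 434281
   = 14.8842 · 1437606 / 434281
   = 49.27
Round up → n₁ = 50; n₂ = r·n₁ = 0.5 × 50 = 25.

n₁ = 50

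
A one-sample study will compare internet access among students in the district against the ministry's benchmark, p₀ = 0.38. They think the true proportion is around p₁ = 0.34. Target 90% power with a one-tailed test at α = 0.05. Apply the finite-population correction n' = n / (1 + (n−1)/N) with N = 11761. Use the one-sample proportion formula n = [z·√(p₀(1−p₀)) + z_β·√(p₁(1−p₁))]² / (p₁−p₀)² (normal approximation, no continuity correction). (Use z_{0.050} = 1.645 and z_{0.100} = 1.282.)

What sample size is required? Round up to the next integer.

n = [z_α·√(p₀q₀) + z_β·√(p₁q₁)]² / (p₁ − p₀)²
  = [1.645·√(0.38·0.62) + 1.282·√(0.34·0.66)]² / (-0.04)²
  = [1.645·0.4854 + 1.282·0.4737]² / 0.0016
  = [1.4058]² / 0.0016
  = 1235.09
Finite-population correction (N = 11761): 1235.09 / (1 + (1235.09 − 1)/11761) = 1117.80.
Round up → n = 1118.

n = 1118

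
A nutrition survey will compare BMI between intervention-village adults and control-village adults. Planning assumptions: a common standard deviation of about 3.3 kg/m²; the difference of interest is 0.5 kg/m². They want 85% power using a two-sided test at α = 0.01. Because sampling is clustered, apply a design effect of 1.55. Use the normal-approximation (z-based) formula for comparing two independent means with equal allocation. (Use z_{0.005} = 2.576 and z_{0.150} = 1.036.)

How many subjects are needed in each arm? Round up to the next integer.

n = (z_{α/2} + z_β)² · (σ₁² + σ₂²) / δ²
  = (2.576 + 1.036)² · (2·3.3² = 21.78) / 0.5²
  = 13.0465 · 21.78 / 0.25
  = 1136.61
Design effect: 1.55 × 1136.61 = 1761.75.
Round up → n = 1762 per group.

n = 1762 per group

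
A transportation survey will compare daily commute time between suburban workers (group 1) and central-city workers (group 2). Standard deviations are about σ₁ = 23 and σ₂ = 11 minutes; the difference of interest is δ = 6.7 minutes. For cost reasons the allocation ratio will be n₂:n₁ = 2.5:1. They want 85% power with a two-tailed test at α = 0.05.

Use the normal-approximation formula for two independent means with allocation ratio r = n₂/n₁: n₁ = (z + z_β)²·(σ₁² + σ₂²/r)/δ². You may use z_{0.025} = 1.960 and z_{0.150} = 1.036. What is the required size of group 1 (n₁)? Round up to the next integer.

n₁ = 116

n₁ = (z_{α/2} + z_β)² · (σ₁² + σ₂²/r) / δ²
   = (1.960 + 1.036)² · (23² + 11²/2.5) / 6.7²
   = 8.9760 · (529 + 48.4) / 44.89
   = 8.9760 · 577.4 / 44.89
   = 115.45
Round up → n₁ = 116; n₂ = r·n₁ = 2.5 × 116 = 290.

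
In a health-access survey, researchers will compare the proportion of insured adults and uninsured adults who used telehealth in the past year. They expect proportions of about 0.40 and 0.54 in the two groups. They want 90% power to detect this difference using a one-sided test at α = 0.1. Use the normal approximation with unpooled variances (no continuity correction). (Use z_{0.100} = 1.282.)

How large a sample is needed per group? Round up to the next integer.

n = (z_α + z_β)² · [p₁(1−p₁) + p₂(1−p₂)] / (p₁ − p₂)²
  = (1.282 + 1.282)² · (0.40·0.60 + 0.54·0.46) / (-0.14)²
  = (2.564)² · (0.2400 + 0.2484) / 0.0196
  = 6.5741 · 0.4884 / 0.0196
  = 163.82
Round up → n = 164 per group.

n = 164 per group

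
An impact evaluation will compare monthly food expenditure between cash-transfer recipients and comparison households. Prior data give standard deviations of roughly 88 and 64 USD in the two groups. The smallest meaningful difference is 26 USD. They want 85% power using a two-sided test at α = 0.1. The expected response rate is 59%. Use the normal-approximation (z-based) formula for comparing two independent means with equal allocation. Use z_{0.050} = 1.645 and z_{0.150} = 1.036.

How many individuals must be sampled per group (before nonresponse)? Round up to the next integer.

n = (z_{α/2} + z_β)² · (σ₁² + σ₂²) / δ²
  = (1.645 + 1.036)² · (88² + 64² = 11840) / 26²
  = 7.1878 · 11840 / 676
  = 125.89
Adjust for 59% response: 125.89 / 0.59 = 213.38.
Round up → n = 214 per group.

n = 214 per group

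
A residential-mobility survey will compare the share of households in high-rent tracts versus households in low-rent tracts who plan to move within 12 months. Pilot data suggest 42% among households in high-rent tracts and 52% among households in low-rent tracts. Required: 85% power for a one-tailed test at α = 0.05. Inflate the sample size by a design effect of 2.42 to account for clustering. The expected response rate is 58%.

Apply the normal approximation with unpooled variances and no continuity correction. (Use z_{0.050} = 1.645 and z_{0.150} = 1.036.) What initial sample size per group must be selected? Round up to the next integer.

n = 1480 per group

n = (z_α + z_β)² · [p₁(1−p₁) + p₂(1−p₂)] / (p₁ − p₂)²
  = (1.645 + 1.036)² · (0.42·0.58 + 0.52·0.48) / (-0.10)²
  = (2.681)² · (0.2436 + 0.2496) / 0.0100
  = 7.1878 · 0.4932 / 0.0100
  = 354.50
Design effect: 2.42 × 354.50 = 857.89.
Adjust for 58% response: 857.89 / 0.58 = 1479.12.
Round up → n = 1480 per group.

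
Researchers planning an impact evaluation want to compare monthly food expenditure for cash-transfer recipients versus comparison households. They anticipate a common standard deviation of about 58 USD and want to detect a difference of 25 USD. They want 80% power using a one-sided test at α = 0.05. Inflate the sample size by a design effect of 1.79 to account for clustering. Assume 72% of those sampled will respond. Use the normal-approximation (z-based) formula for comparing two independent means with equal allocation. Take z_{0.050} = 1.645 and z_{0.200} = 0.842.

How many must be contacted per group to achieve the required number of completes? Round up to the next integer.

n = 166 per group

n = (z_α + z_β)² · (σ₁² + σ₂²) / δ²
  = (1.645 + 0.842)² · (2·58² = 6728) / 25²
  = 6.1852 · 6728 / 625
  = 66.58
Design effect: 1.79 × 66.58 = 119.18.
Adjust for 72% response: 119.18 / 0.72 = 165.53.
Round up → n = 166 per group.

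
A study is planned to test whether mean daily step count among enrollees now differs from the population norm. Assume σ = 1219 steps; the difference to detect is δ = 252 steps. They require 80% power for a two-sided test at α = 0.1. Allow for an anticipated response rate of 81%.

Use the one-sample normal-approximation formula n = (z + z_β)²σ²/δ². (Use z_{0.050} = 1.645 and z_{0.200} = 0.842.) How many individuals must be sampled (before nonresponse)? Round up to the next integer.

n = (z_{α/2} + z_β)² · σ² / δ²
  = (1.645 + 0.842)² · 1219² / 252²
  = 6.1852 · 1485961 / 63504
  = 144.73
Adjust for 81% response: 144.73 / 0.81 = 178.68.
Round up → n = 179.

n = 179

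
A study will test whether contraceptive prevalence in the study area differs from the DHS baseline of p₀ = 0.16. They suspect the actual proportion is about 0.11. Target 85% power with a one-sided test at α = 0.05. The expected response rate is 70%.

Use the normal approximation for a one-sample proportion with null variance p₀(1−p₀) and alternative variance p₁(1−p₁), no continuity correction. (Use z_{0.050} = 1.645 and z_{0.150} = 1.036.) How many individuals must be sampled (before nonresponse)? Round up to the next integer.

n = 492

n = [z_α·√(p₀q₀) + z_β·√(p₁q₁)]² / (p₁ − p₀)²
  = [1.645·√(0.16·0.84) + 1.036·√(0.11·0.89)]² / (-0.05)²
  = [1.645·0.3666 + 1.036·0.3129]² / 0.0025
  = [0.9272]² / 0.0025
  = 343.90
Adjust for 70% response: 343.90 / 0.70 = 491.28.
Round up → n = 492.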